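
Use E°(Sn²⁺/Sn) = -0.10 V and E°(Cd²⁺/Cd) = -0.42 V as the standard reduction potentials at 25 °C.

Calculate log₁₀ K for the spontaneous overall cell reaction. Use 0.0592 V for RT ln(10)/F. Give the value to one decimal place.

Cathode: Sn²⁺/Sn; anode: Cd²⁺/Cd. E°cell = +0.32 V, n = 2.
log K = nE°cell / 0.0592 = (2)(+0.32) / 0.0592 = 10.8.

10.8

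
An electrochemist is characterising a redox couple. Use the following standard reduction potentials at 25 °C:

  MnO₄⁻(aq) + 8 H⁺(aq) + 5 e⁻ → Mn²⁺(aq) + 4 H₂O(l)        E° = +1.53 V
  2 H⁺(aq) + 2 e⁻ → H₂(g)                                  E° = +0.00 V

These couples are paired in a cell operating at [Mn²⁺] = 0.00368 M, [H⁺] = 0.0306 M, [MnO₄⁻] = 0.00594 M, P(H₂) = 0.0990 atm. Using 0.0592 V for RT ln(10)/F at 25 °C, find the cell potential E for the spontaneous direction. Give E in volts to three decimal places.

+1.449 V

MnO₄⁻/Mn²⁺ is the cathode (higher E°), H⁺/H₂ the anode: E°cell = +1.53 − (+0.00) = +1.53 V, n = 10.
Overall: 2 MnO₄⁻(aq) + 6 H⁺(aq) + 5 H₂(g) → 2 Mn²⁺(aq) + 8 H₂O(l)
Q = [Mn²⁺]^2 / ([MnO₄⁻]^2·[H⁺]^6·P(H₂)^5); log Q = 13.692.
E = E° − (0.0592/n) log Q = +1.53 − (0.0592/10)(13.692) = +1.449 V.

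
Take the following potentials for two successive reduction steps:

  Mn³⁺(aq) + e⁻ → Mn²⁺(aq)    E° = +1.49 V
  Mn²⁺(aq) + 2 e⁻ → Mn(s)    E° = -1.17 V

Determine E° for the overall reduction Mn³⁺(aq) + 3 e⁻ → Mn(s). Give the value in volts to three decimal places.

-0.283 V

Since ΔG° = −nFE° is additive over sequential reductions, n₃E°₃ = n₁E°₁ + n₂E°₂.
E°₃ = (1×+1.49 + 2×-1.17) / 3 = (-0.850) / 3 = -0.283 V.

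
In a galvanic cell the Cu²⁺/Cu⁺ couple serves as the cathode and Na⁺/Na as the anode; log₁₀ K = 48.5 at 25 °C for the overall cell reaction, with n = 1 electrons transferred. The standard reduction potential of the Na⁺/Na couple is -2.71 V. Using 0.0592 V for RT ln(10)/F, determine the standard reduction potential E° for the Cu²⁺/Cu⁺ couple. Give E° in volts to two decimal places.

E°cell = (0.0592/n)·log K = (0.0592/1)(48.5) = +2.871 V.
Since Cu²⁺/Cu⁺ is the cathode and Na⁺/Na the anode, E°cell = E°(Cu²⁺/Cu⁺) − E°(Na⁺/Na).
So E°(Cu²⁺/Cu⁺) = E°cell + E°(Na⁺/Na) = +2.871 + (-2.71) = +0.16 V.

+0.16 V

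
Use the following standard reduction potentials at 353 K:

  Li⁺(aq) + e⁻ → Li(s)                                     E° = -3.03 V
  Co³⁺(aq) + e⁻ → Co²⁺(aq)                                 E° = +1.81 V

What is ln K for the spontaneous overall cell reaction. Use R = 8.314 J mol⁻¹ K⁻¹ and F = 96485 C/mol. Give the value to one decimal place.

Cathode: Co³⁺/Co²⁺; anode: Li⁺/Li. E°cell = (+1.81) − (-3.03) = +4.84 V, with n = 1.
ΔG° = −nFE° = −RT ln K, so ln K = nFE°/(RT) = (1)(96485)(+4.84) / ((8.314)(353)) = 159.118.

159.1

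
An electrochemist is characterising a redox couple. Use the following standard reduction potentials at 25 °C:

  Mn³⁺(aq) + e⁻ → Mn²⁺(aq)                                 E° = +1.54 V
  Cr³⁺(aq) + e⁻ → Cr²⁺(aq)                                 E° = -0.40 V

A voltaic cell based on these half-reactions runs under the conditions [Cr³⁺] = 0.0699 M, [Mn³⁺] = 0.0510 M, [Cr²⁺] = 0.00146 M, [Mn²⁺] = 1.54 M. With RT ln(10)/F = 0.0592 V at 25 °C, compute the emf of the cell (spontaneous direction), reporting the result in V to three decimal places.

Mn³⁺/Mn²⁺ is the cathode (higher E°), Cr³⁺/Cr²⁺ the anode: E°cell = +1.54 − (-0.40) = +1.94 V, n = 1.
Overall: Mn³⁺(aq) + Cr²⁺(aq) → Mn²⁺(aq) + Cr³⁺(aq)
Q = [Mn²⁺]·[Cr³⁺] / ([Mn³⁺]·[Cr²⁺]); log Q = 3.160.
E = E° − (0.0592/n) log Q = +1.94 − (0.0592/1)(3.160) = +1.753 V.

+1.753 V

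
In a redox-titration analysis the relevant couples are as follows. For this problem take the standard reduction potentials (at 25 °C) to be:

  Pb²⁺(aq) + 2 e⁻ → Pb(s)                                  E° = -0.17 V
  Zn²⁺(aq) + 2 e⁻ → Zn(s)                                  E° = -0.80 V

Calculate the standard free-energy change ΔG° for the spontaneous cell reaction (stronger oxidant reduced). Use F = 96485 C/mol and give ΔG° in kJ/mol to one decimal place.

-121.6 kJ/mol

Pb²⁺/Pb (E° = -0.17 V) is the cathode; Zn²⁺/Zn (E° = -0.80 V) is the anode, so E°cell = +0.63 V.
Balancing electrons gives n = 2 (lcm of 2 and 2).
ΔG° = −nFE° = −(2)(96485)(+0.63) = -121,571 J = -121.6 kJ/mol.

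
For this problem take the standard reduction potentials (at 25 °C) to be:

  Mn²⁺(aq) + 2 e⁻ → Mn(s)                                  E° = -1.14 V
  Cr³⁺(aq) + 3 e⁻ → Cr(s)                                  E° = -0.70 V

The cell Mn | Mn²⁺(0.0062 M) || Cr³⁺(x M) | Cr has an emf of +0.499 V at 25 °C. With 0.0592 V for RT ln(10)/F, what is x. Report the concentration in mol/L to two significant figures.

Cr³⁺/Cr is the cathode, Mn²⁺/Mn the anode: E°cell = +0.44 V, n = 6.
Overall reaction: 2 Cr³⁺(aq) + 3 Mn(s) → 2 Cr(s) + 3 Mn²⁺(aq); Q = [Mn²⁺]^3/[Cr³⁺]^2.
From E = E° − (0.0592/n) log Q: log Q = (E° − E)·n/0.0592 = (+0.44 − (+0.499))·6/0.0592 = -5.9797.
So 2·log[Cr³⁺] = 3·log(0.0062) − log Q = -6.6228 − (-5.9797) = -0.6431; log[Cr³⁺] = -0.6431 / 2 = -0.3216; [Cr³⁺] = 10^(-0.3216) ≈ 0.48 M.

0.48 M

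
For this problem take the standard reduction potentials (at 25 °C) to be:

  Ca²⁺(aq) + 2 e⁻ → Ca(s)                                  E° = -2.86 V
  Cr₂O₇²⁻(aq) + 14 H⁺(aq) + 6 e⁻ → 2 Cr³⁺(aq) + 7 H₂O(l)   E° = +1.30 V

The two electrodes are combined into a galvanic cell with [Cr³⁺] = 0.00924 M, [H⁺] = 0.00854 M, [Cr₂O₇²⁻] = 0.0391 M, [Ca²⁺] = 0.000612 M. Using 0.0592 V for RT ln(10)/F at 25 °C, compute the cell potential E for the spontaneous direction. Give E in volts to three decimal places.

+3.996 V

Cr₂O₇²⁻/Cr³⁺ is the cathode (higher E°), Ca²⁺/Ca the anode: E°cell = +1.30 − (-2.86) = +4.16 V, n = 6.
Overall: Cr₂O₇²⁻(aq) + 14 H⁺(aq) + 3 Ca(s) → 2 Cr³⁺(aq) + 7 H₂O(l) + 3 Ca²⁺(aq)
Q = [Cr³⁺]^2·[Ca²⁺]^3 / ([Cr₂O₇²⁻]·[H⁺]^14); log Q = 16.659.
E = E° − (0.0592/n) log Q = +4.16 − (0.0592/6)(16.659) = +3.996 V.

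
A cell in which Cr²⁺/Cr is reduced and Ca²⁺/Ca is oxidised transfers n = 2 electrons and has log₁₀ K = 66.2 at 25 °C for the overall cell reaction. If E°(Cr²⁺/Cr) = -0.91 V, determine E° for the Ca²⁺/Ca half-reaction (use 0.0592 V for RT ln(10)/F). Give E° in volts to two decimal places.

-2.87 V

E°cell = (0.0592/n)·log K = (0.0592/2)(66.2) = +1.960 V.
Since Cr²⁺/Cr is the cathode and Ca²⁺/Ca the anode, E°cell = E°(Cr²⁺/Cr) − E°(Ca²⁺/Ca).
So E°(Ca²⁺/Ca) = E°(Cr²⁺/Cr) − E°cell = (-0.91) − (+1.960) = -2.87 V.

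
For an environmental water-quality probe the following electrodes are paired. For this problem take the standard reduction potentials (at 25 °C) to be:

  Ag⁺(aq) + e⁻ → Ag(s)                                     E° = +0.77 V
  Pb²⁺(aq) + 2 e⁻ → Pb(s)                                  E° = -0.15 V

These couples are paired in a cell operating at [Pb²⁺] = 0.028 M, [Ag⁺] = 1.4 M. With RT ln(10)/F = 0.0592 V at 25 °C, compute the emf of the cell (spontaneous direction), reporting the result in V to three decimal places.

Ag⁺/Ag is the cathode (higher E°), Pb²⁺/Pb the anode: E°cell = +0.77 − (-0.15) = +0.92 V, n = 2.
Overall: 2 Ag⁺(aq) + Pb(s) → 2 Ag(s) + Pb²⁺(aq)
Q = [Pb²⁺] / ([Ag⁺]^2); log Q = -1.845.
E = E° − (0.0592/n) log Q = +0.92 − (0.0592/2)(-1.845) = +0.975 V.

+0.975 V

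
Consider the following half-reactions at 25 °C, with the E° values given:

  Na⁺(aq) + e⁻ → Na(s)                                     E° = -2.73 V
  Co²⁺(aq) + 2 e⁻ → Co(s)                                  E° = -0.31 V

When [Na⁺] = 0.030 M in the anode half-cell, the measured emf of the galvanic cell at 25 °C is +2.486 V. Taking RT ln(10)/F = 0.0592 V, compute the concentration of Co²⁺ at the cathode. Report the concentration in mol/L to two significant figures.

Co²⁺/Co is the cathode, Na⁺/Na the anode: E°cell = +2.42 V, n = 2.
Overall reaction: Co²⁺(aq) + 2 Na(s) → Co(s) + 2 Na⁺(aq); Q = [Na⁺]^2/[Co²⁺]^1.
From E = E° − (0.0592/n) log Q: log Q = (E° − E)·n/0.0592 = (+2.42 − (+2.486))·2/0.0592 = -2.2297.
So 1·log[Co²⁺] = 2·log(0.03) − log Q = -3.0458 − (-2.2297) = -0.8161; [Co²⁺] = 10^(-0.8161) ≈ 0.15 M.

0.15 M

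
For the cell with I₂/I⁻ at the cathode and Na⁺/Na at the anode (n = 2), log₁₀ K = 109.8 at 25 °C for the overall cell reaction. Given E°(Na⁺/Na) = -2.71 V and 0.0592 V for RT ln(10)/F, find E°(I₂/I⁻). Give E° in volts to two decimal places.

E°cell = (0.0592/n)·log K = (0.0592/2)(109.8) = +3.250 V.
Since I₂/I⁻ is the cathode and Na⁺/Na the anode, E°cell = E°(I₂/I⁻) − E°(Na⁺/Na).
So E°(I₂/I⁻) = E°cell + E°(Na⁺/Na) = +3.250 + (-2.71) = +0.54 V.

+0.54 V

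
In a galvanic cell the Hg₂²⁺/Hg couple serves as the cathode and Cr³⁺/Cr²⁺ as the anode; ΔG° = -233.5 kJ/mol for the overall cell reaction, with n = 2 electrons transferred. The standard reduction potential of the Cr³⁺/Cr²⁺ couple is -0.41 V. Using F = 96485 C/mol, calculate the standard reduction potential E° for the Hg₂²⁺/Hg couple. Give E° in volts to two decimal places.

+0.80 V

E°cell = −ΔG°/(nF) = −(-233.5×10³)/((2)(96485)) = +1.210 V.
Since Hg₂²⁺/Hg is the cathode and Cr³⁺/Cr²⁺ the anode, E°cell = E°(Hg₂²⁺/Hg) − E°(Cr³⁺/Cr²⁺).
So E°(Hg₂²⁺/Hg) = E°cell + E°(Cr³⁺/Cr²⁺) = +1.210 + (-0.41) = +0.80 V.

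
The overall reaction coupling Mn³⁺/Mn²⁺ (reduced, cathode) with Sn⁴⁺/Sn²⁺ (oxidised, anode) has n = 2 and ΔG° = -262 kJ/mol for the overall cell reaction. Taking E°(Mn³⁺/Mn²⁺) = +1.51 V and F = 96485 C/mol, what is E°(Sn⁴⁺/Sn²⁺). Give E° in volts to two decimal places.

+0.15 V

E°cell = −ΔG°/(nF) = −(-262×10³)/((2)(96485)) = +1.358 V.
Since Mn³⁺/Mn²⁺ is the cathode and Sn⁴⁺/Sn²⁺ the anode, E°cell = E°(Mn³⁺/Mn²⁺) − E°(Sn⁴⁺/Sn²⁺).
So E°(Sn⁴⁺/Sn²⁺) = E°(Mn³⁺/Mn²⁺) − E°cell = (+1.51) − (+1.358) = +0.15 V.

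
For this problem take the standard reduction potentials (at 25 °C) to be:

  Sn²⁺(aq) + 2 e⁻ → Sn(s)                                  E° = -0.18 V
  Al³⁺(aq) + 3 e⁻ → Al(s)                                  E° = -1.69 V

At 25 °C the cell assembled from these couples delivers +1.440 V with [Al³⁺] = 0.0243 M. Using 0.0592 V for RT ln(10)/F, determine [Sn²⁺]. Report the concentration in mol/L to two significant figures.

0.00036 M

Sn²⁺/Sn is the cathode, Al³⁺/Al the anode: E°cell = +1.51 V, n = 6.
Overall reaction: 3 Sn²⁺(aq) + 2 Al(s) → 3 Sn(s) + 2 Al³⁺(aq); Q = [Al³⁺]^2/[Sn²⁺]^3.
From E = E° − (0.0592/n) log Q: log Q = (E° − E)·n/0.0592 = (+1.51 − (+1.440))·6/0.0592 = 7.0946.
So 3·log[Sn²⁺] = 2·log(0.0243) − log Q = -3.2288 − (7.0946) = -10.3234; log[Sn²⁺] = -10.3234 / 3 = -3.4411; [Sn²⁺] = 10^(-3.4411) ≈ 0.00036 M.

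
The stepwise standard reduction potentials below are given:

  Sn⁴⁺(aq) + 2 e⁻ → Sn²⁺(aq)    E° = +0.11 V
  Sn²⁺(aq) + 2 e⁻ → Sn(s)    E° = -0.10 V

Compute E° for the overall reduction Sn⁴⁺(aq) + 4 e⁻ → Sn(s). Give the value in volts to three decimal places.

+0.005 V

Since ΔG° = −nFE° is additive over sequential reductions, n₃E°₃ = n₁E°₁ + n₂E°₂.
E°₃ = (2×+0.11 + 2×-0.10) / 4 = (+0.020) / 4 = +0.005 V.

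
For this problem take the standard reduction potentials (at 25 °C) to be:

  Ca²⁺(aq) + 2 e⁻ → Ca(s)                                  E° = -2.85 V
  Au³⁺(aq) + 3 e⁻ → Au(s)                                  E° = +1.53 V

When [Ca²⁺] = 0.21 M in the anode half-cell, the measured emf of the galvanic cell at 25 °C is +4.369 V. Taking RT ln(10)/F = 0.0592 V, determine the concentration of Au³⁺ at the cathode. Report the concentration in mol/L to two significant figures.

Au³⁺/Au is the cathode, Ca²⁺/Ca the anode: E°cell = +4.38 V, n = 6.
Overall reaction: 2 Au³⁺(aq) + 3 Ca(s) → 2 Au(s) + 3 Ca²⁺(aq); Q = [Ca²⁺]^3/[Au³⁺]^2.
From E = E° − (0.0592/n) log Q: log Q = (E° − E)·n/0.0592 = (+4.38 − (+4.369))·6/0.0592 = 1.1149.
So 2·log[Au³⁺] = 3·log(0.21) − log Q = -2.0333 − (1.1149) = -3.1482; log[Au³⁺] = -3.1482 / 2 = -1.5741; [Au³⁺] = 10^(-1.5741) ≈ 0.027 M.

0.027 M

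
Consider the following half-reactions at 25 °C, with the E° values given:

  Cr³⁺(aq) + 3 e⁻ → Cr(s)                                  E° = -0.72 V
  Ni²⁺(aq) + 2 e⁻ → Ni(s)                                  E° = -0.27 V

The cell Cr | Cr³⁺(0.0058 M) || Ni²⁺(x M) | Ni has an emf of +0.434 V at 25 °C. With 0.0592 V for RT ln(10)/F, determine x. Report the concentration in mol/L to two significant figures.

0.0093 M

Ni²⁺/Ni is the cathode, Cr³⁺/Cr the anode: E°cell = +0.45 V, n = 6.
Overall reaction: 3 Ni²⁺(aq) + 2 Cr(s) → 3 Ni(s) + 2 Cr³⁺(aq); Q = [Cr³⁺]^2/[Ni²⁺]^3.
From E = E° − (0.0592/n) log Q: log Q = (E° − E)·n/0.0592 = (+0.45 − (+0.434))·6/0.0592 = 1.6216.
So 3·log[Ni²⁺] = 2·log(0.0058) − log Q = -4.4731 − (1.6216) = -6.0947; log[Ni²⁺] = -6.0947 / 3 = -2.0316; [Ni²⁺] = 10^(-2.0316) ≈ 0.0093 M.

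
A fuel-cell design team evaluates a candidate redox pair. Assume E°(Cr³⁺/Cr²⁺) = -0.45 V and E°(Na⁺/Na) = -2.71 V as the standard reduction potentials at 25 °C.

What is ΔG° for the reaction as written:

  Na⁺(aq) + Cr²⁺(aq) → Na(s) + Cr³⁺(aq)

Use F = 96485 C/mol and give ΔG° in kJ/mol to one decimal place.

+218.1 kJ/mol

As written, Na⁺/Na is reduced (cathode) and Cr³⁺/Cr²⁺ is oxidised (anode), so E°cell = (-2.71) − (-0.45) = -2.26 V.
Balancing electrons gives n = 1.
ΔG° = −nFE° = −(1)(96485)(-2.26) = 218,056 J = +218.1 kJ/mol.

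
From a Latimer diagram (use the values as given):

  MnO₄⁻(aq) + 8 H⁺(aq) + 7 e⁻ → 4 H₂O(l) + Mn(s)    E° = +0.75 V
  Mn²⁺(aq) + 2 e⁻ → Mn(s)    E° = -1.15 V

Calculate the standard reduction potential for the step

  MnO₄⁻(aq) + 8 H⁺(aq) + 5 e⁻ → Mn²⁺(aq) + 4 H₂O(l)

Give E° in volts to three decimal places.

+1.510 V

Sequential free energies add, so n₃E°₃ = n₁E°₁ + n₂E°₂.
With n₃ = 7, and the known step contributing 2×(-1.15) V, the unknown satisfies 5·E° = 7×(+0.75) − 2×(-1.15) = +7.550.
E° = +7.550 / 5 = +1.510 V.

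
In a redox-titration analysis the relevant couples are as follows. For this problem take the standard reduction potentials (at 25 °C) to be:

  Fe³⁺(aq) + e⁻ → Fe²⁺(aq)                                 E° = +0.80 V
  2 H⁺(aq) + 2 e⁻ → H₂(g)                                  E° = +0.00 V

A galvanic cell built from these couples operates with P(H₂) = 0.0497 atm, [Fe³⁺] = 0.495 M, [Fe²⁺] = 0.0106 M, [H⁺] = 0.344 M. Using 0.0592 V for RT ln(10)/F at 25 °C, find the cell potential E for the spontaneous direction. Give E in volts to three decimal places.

Fe³⁺/Fe²⁺ is the cathode (higher E°), H⁺/H₂ the anode: E°cell = +0.80 − (+0.00) = +0.80 V, n = 2.
Overall: 2 Fe³⁺(aq) + H₂(g) → 2 Fe²⁺(aq) + 2 H⁺(aq)
Q = [Fe²⁺]^2·[H⁺]^2 / ([Fe³⁺]^2·P(H₂)); log Q = -2.962.
E = E° − (0.0592/n) log Q = +0.80 − (0.0592/2)(-2.962) = +0.888 V.

+0.888 V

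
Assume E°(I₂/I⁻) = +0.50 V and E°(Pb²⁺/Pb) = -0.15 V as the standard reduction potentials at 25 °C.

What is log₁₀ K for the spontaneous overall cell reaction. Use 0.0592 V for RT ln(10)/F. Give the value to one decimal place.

Cathode: I₂/I⁻; anode: Pb²⁺/Pb. E°cell = +0.65 V, n = 2.
log K = nE°cell / 0.0592 = (2)(+0.65) / 0.0592 = 22.0.

22.0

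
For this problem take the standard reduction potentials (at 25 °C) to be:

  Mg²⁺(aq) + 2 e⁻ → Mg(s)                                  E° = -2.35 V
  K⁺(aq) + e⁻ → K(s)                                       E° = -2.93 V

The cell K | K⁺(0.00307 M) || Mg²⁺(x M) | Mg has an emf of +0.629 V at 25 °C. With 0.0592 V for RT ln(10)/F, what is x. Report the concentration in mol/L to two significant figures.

Mg²⁺/Mg is the cathode, K⁺/K the anode: E°cell = +0.58 V, n = 2.
Overall reaction: Mg²⁺(aq) + 2 K(s) → Mg(s) + 2 K⁺(aq); Q = [K⁺]^2/[Mg²⁺]^1.
From E = E° − (0.0592/n) log Q: log Q = (E° − E)·n/0.0592 = (+0.58 − (+0.629))·2/0.0592 = -1.6554.
So 1·log[Mg²⁺] = 2·log(0.00307) − log Q = -5.0257 − (-1.6554) = -3.3703; [Mg²⁺] = 10^(-3.3703) ≈ 0.00043 M.

0.00043 M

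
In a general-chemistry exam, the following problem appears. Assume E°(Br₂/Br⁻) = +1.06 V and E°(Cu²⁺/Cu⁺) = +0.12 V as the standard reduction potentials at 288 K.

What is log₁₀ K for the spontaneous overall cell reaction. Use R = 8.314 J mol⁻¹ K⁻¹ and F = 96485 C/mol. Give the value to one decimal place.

Cathode: Br₂/Br⁻; anode: Cu²⁺/Cu⁺. E°cell = (+1.06) − (+0.12) = +0.94 V, with n = 2.
ΔG° = −nFE° = −RT ln K, so ln K = nFE°/(RT) = (2)(96485)(+0.94) / ((8.314)(288)) = 75.756.
log₁₀ K = 75.756 / ln 10 = 32.9.

32.9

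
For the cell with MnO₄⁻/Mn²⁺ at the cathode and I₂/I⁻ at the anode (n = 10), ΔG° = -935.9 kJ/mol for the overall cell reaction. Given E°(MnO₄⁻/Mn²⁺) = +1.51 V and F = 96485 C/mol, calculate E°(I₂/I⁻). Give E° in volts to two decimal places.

+0.54 V

E°cell = −ΔG°/(nF) = −(-935.9×10³)/((10)(96485)) = +0.970 V.
Since MnO₄⁻/Mn²⁺ is the cathode and I₂/I⁻ the anode, E°cell = E°(MnO₄⁻/Mn²⁺) − E°(I₂/I⁻).
So E°(I₂/I⁻) = E°(MnO₄⁻/Mn²⁺) − E°cell = (+1.51) − (+0.970) = +0.54 V.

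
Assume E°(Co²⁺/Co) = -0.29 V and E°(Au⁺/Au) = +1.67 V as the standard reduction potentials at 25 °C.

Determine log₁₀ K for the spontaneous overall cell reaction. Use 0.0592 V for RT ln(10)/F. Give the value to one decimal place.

66.2

Cathode: Au⁺/Au; anode: Co²⁺/Co. E°cell = +1.96 V, n = 2.
log K = nE°cell / 0.0592 = (2)(+1.96) / 0.0592 = 66.2.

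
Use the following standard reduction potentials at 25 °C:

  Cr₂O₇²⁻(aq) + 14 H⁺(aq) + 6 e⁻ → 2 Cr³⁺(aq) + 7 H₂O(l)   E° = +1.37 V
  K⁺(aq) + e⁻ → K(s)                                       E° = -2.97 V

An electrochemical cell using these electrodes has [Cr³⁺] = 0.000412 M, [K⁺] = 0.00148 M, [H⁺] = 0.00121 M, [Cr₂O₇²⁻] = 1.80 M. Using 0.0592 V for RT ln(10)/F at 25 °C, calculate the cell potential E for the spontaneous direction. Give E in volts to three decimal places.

+4.174 V

Cr₂O₇²⁻/Cr³⁺ is the cathode (higher E°), K⁺/K the anode: E°cell = +1.37 − (-2.97) = +4.34 V, n = 6.
Overall: Cr₂O₇²⁻(aq) + 14 H⁺(aq) + 6 K(s) → 2 Cr³⁺(aq) + 7 H₂O(l) + 6 K⁺(aq)
Q = [Cr³⁺]^2·[K⁺]^6 / ([Cr₂O₇²⁻]·[H⁺]^14); log Q = 16.837.
E = E° − (0.0592/n) log Q = +4.34 − (0.0592/6)(16.837) = +4.174 V.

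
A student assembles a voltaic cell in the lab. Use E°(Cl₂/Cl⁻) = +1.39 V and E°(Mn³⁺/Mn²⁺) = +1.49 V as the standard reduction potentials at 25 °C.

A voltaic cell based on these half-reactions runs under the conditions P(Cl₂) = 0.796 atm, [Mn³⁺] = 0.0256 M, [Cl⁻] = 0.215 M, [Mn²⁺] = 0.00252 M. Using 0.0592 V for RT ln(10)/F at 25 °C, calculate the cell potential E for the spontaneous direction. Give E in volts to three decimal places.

+0.123 V

Mn³⁺/Mn²⁺ is the cathode (higher E°), Cl₂/Cl⁻ the anode: E°cell = +1.49 − (+1.39) = +0.10 V, n = 2.
Overall: 2 Mn³⁺(aq) + 2 Cl⁻(aq) → 2 Mn²⁺(aq) + Cl₂(g)
Q = [Mn²⁺]^2·P(Cl₂) / ([Mn³⁺]^2·[Cl⁻]^2); log Q = -0.778.
E = E° − (0.0592/n) log Q = +0.10 − (0.0592/2)(-0.778) = +0.123 V.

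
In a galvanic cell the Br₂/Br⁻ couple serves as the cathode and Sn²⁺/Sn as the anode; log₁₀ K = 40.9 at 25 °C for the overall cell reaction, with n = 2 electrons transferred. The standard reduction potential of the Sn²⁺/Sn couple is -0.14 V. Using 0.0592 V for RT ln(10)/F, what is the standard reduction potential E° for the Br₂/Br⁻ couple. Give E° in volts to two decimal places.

E°cell = (0.0592/n)·log K = (0.0592/2)(40.9) = +1.211 V.
Since Br₂/Br⁻ is the cathode and Sn²⁺/Sn the anode, E°cell = E°(Br₂/Br⁻) − E°(Sn²⁺/Sn).
So E°(Br₂/Br⁻) = E°cell + E°(Sn²⁺/Sn) = +1.211 + (-0.14) = +1.07 V.

+1.07 V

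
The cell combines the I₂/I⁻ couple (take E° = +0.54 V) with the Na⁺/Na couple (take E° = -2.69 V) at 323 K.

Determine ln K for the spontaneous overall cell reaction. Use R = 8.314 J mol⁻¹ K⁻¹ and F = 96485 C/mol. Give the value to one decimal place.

Cathode: I₂/I⁻; anode: Na⁺/Na. E°cell = (+0.54) − (-2.69) = +3.23 V, with n = 2.
ΔG° = −nFE° = −RT ln K, so ln K = nFE°/(RT) = (2)(96485)(+3.23) / ((8.314)(323)) = 232.102.

232.1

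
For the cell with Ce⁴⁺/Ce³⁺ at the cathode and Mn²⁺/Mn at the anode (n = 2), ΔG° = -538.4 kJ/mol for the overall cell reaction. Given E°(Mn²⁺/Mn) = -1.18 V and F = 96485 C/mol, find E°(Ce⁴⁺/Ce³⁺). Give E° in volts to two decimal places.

+1.61 V

E°cell = −ΔG°/(nF) = −(-538.4×10³)/((2)(96485)) = +2.790 V.
Since Ce⁴⁺/Ce³⁺ is the cathode and Mn²⁺/Mn the anode, E°cell = E°(Ce⁴⁺/Ce³⁺) − E°(Mn²⁺/Mn).
So E°(Ce⁴⁺/Ce³⁺) = E°cell + E°(Mn²⁺/Mn) = +2.790 + (-1.18) = +1.61 V.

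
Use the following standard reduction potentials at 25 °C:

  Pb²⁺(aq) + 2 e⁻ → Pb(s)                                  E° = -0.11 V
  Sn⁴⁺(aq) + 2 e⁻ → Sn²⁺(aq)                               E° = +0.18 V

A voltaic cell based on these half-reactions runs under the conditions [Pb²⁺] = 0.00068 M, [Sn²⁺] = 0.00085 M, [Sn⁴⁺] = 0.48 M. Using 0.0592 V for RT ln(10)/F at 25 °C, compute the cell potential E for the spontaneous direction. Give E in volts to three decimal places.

+0.465 V

Sn⁴⁺/Sn²⁺ is the cathode (higher E°), Pb²⁺/Pb the anode: E°cell = +0.18 − (-0.11) = +0.29 V, n = 2.
Overall: Sn⁴⁺(aq) + Pb(s) → Sn²⁺(aq) + Pb²⁺(aq)
Q = [Sn²⁺]·[Pb²⁺] / ([Sn⁴⁺]); log Q = -5.919.
E = E° − (0.0592/n) log Q = +0.29 − (0.0592/2)(-5.919) = +0.465 V.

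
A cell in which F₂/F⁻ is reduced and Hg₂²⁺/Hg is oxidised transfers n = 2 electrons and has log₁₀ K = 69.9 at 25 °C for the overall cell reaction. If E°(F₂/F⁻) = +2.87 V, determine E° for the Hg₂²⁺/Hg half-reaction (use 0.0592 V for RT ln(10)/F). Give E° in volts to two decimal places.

+0.80 V

E°cell = (0.0592/n)·log K = (0.0592/2)(69.9) = +2.069 V.
Since F₂/F⁻ is the cathode and Hg₂²⁺/Hg the anode, E°cell = E°(F₂/F⁻) − E°(Hg₂²⁺/Hg).
So E°(Hg₂²⁺/Hg) = E°(F₂/F⁻) − E°cell = (+2.87) − (+2.069) = +0.80 V.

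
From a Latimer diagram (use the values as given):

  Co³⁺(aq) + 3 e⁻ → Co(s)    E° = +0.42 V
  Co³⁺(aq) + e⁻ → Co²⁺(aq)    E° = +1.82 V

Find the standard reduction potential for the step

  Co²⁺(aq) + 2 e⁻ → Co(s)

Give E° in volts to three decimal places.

-0.280 V

Sequential free energies add, so n₃E°₃ = n₁E°₁ + n₂E°₂.
With n₃ = 3, and the known step contributing 1×(+1.82) V, the unknown satisfies 2·E° = 3×(+0.42) − 1×(+1.82) = -0.560.
E° = -0.560 / 2 = -0.280 V.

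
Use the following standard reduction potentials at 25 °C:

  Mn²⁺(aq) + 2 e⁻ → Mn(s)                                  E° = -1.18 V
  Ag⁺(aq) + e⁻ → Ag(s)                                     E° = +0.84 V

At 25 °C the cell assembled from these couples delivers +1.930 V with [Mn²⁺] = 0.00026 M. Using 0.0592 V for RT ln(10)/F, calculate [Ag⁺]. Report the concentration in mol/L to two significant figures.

Ag⁺/Ag is the cathode, Mn²⁺/Mn the anode: E°cell = +2.02 V, n = 2.
Overall reaction: 2 Ag⁺(aq) + Mn(s) → 2 Ag(s) + Mn²⁺(aq); Q = [Mn²⁺]^1/[Ag⁺]^2.
From E = E° − (0.0592/n) log Q: log Q = (E° − E)·n/0.0592 = (+2.02 − (+1.930))·2/0.0592 = 3.0405.
So 2·log[Ag⁺] = 1·log(0.00026) − log Q = -3.5850 − (3.0405) = -6.6255; log[Ag⁺] = -6.6255 / 2 = -3.3127; [Ag⁺] = 10^(-3.3127) ≈ 0.00049 M.

0.00049 M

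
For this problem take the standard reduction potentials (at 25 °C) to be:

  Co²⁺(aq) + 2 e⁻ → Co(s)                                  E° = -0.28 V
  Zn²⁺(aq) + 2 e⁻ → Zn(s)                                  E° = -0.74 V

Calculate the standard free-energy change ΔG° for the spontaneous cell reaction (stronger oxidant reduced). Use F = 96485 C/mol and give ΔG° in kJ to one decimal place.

-88.8 kJ

Co²⁺/Co (E° = -0.28 V) is the cathode; Zn²⁺/Zn (E° = -0.74 V) is the anode, so E°cell = +0.46 V.
Balancing electrons gives n = 2 (lcm of 2 and 2).
ΔG° = −nFE° = −(2)(96485)(+0.46) = -88,766 J = -88.8 kJ.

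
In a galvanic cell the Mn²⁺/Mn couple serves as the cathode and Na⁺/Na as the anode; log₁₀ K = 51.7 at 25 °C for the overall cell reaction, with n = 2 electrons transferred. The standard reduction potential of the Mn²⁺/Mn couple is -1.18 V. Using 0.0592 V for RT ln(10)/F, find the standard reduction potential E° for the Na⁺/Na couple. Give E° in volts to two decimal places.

-2.71 V

E°cell = (0.0592/n)·log K = (0.0592/2)(51.7) = +1.530 V.
Since Mn²⁺/Mn is the cathode and Na⁺/Na the anode, E°cell = E°(Mn²⁺/Mn) − E°(Na⁺/Na).
So E°(Na⁺/Na) = E°(Mn²⁺/Mn) − E°cell = (-1.18) − (+1.530) = -2.71 V.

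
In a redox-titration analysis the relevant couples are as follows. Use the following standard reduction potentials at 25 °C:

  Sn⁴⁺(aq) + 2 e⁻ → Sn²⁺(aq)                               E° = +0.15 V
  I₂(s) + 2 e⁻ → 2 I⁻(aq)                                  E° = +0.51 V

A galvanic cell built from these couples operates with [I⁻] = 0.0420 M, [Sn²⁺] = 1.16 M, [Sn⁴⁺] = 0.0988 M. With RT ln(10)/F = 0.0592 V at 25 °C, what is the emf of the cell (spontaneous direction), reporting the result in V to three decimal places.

+0.473 V

I₂/I⁻ is the cathode (higher E°), Sn⁴⁺/Sn²⁺ the anode: E°cell = +0.51 − (+0.15) = +0.36 V, n = 2.
Overall: I₂(s) + Sn²⁺(aq) → 2 I⁻(aq) + Sn⁴⁺(aq)
Q = [I⁻]^2·[Sn⁴⁺] / ([Sn²⁺]); log Q = -3.823.
E = E° − (0.0592/n) log Q = +0.36 − (0.0592/2)(-3.823) = +0.473 V.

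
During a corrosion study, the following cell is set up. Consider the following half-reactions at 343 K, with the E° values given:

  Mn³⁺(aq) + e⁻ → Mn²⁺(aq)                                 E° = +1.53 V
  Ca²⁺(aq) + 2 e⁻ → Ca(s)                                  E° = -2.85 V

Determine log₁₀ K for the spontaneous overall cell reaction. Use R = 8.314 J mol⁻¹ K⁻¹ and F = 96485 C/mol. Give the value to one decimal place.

128.7

Cathode: Mn³⁺/Mn²⁺; anode: Ca²⁺/Ca. E°cell = (+1.53) − (-2.85) = +4.38 V, with n = 2.
ΔG° = −nFE° = −RT ln K, so ln K = nFE°/(RT) = (2)(96485)(+4.38) / ((8.314)(343)) = 296.387.
log₁₀ K = 296.387 / ln 10 = 128.7.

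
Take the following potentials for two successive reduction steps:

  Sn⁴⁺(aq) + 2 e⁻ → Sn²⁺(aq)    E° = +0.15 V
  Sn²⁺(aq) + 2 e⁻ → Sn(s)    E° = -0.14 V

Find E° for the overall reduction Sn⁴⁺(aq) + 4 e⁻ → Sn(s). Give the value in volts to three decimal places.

+0.005 V

Adding the free-energy changes (−nFE°) of the two steps gives −n₃FE°₃ = −n₁FE°₁ − n₂FE°₂.
E°₃ = (2×+0.15 + 2×-0.14) / 4 = (+0.020) / 4 = +0.005 V.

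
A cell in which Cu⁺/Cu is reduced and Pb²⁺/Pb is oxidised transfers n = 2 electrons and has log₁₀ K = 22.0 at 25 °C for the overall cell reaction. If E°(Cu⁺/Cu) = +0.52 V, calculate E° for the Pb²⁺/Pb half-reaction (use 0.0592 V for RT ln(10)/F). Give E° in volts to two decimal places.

E°cell = (0.0592/n)·log K = (0.0592/2)(22.0) = +0.651 V.
Since Cu⁺/Cu is the cathode and Pb²⁺/Pb the anode, E°cell = E°(Cu⁺/Cu) − E°(Pb²⁺/Pb).
So E°(Pb²⁺/Pb) = E°(Cu⁺/Cu) − E°cell = (+0.52) − (+0.651) = -0.13 V.

-0.13 V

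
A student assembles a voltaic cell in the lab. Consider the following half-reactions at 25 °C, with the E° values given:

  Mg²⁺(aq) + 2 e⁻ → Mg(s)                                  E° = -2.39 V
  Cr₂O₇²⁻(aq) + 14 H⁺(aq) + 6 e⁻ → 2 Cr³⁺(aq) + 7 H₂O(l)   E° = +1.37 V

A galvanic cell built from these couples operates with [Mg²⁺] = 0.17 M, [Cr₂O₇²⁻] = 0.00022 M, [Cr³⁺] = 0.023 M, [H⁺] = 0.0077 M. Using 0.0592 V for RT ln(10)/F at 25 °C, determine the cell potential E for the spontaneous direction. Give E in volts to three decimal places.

Cr₂O₇²⁻/Cr³⁺ is the cathode (higher E°), Mg²⁺/Mg the anode: E°cell = +1.37 − (-2.39) = +3.76 V, n = 6.
Overall: Cr₂O₇²⁻(aq) + 14 H⁺(aq) + 3 Mg(s) → 2 Cr³⁺(aq) + 7 H₂O(l) + 3 Mg²⁺(aq)
Q = [Cr³⁺]^2·[Mg²⁺]^3 / ([Cr₂O₇²⁻]·[H⁺]^14); log Q = 27.662.
E = E° − (0.0592/n) log Q = +3.76 − (0.0592/6)(27.662) = +3.487 V.

+3.487 V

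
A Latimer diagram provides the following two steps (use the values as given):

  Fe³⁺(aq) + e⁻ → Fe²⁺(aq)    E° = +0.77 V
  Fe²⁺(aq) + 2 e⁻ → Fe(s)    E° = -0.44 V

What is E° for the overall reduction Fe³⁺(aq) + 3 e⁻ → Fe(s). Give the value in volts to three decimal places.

-0.037 V

Adding the free-energy changes (−nFE°) of the two steps gives −n₃FE°₃ = −n₁FE°₁ − n₂FE°₂.
E°₃ = (1×+0.77 + 2×-0.44) / 3 = (-0.110) / 3 = -0.037 V.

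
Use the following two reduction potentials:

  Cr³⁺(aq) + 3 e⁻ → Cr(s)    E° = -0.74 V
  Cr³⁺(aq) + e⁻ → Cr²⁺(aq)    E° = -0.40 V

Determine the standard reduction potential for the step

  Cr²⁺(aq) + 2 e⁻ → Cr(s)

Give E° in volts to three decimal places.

Sequential free energies add, so n₃E°₃ = n₁E°₁ + n₂E°₂.
With n₃ = 3, and the known step contributing 1×(-0.40) V, the unknown satisfies 2·E° = 3×(-0.74) − 1×(-0.40) = -1.820.
E° = -1.820 / 2 = -0.910 V.

-0.910 V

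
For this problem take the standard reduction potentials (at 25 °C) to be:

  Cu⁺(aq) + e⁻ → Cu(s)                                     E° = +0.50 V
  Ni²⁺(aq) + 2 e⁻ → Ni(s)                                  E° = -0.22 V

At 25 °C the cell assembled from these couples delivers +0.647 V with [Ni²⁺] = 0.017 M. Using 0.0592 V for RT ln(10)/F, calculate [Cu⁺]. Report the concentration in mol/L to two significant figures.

Cu⁺/Cu is the cathode, Ni²⁺/Ni the anode: E°cell = +0.72 V, n = 2.
Overall reaction: 2 Cu⁺(aq) + Ni(s) → 2 Cu(s) + Ni²⁺(aq); Q = [Ni²⁺]^1/[Cu⁺]^2.
From E = E° − (0.0592/n) log Q: log Q = (E° − E)·n/0.0592 = (+0.72 − (+0.647))·2/0.0592 = 2.4662.
So 2·log[Cu⁺] = 1·log(0.017) − log Q = -1.7696 − (2.4662) = -4.2358; log[Cu⁺] = -4.2358 / 2 = -2.1179; [Cu⁺] = 10^(-2.1179) ≈ 0.0076 M.

0.0076 M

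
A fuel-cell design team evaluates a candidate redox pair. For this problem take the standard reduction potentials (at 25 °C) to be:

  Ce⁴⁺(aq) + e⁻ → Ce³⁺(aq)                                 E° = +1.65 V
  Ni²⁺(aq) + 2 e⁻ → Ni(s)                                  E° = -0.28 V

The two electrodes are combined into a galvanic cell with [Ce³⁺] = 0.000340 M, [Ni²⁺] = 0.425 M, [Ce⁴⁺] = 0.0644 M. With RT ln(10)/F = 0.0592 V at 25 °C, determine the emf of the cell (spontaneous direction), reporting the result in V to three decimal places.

+2.076 V

Ce⁴⁺/Ce³⁺ is the cathode (higher E°), Ni²⁺/Ni the anode: E°cell = +1.65 − (-0.28) = +1.93 V, n = 2.
Overall: 2 Ce⁴⁺(aq) + Ni(s) → 2 Ce³⁺(aq) + Ni²⁺(aq)
Q = [Ce³⁺]^2·[Ni²⁺] / ([Ce⁴⁺]^2); log Q = -4.926.
E = E° − (0.0592/n) log Q = +1.93 − (0.0592/2)(-4.926) = +2.076 V.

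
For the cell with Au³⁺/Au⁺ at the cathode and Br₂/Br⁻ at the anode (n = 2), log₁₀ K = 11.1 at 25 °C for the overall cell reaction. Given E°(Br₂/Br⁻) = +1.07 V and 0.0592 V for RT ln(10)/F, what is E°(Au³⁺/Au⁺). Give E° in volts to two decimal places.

+1.40 V

E°cell = (0.0592/n)·log K = (0.0592/2)(11.1) = +0.329 V.
Since Au³⁺/Au⁺ is the cathode and Br₂/Br⁻ the anode, E°cell = E°(Au³⁺/Au⁺) − E°(Br₂/Br⁻).
So E°(Au³⁺/Au⁺) = E°cell + E°(Br₂/Br⁻) = +0.329 + (+1.07) = +1.40 V.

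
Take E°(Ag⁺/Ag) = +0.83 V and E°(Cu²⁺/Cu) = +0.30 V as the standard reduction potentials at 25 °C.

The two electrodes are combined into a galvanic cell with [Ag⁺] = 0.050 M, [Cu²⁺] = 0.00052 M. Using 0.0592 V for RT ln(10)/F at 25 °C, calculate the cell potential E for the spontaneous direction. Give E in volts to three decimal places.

Ag⁺/Ag is the cathode (higher E°), Cu²⁺/Cu the anode: E°cell = +0.83 − (+0.30) = +0.53 V, n = 2.
Overall: 2 Ag⁺(aq) + Cu(s) → 2 Ag(s) + Cu²⁺(aq)
Q = [Cu²⁺] / ([Ag⁺]^2); log Q = -0.682.
E = E° − (0.0592/n) log Q = +0.53 − (0.0592/2)(-0.682) = +0.550 V.

+0.550 V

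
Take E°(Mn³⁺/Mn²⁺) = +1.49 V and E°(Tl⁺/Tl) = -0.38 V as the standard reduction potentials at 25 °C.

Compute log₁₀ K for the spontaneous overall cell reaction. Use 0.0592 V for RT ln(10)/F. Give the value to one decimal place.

31.6

Cathode: Mn³⁺/Mn²⁺; anode: Tl⁺/Tl. E°cell = +1.87 V, n = 1.
log K = nE°cell / 0.0592 = (1)(+1.87) / 0.0592 = 31.6.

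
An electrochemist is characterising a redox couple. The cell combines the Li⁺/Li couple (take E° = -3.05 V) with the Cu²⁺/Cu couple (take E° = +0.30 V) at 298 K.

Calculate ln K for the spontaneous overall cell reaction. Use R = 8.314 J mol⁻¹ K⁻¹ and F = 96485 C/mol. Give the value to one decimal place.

260.9

Cathode: Cu²⁺/Cu; anode: Li⁺/Li. E°cell = (+0.30) − (-3.05) = +3.35 V, with n = 2.
ΔG° = −nFE° = −RT ln K, so ln K = nFE°/(RT) = (2)(96485)(+3.35) / ((8.314)(298)) = 260.921.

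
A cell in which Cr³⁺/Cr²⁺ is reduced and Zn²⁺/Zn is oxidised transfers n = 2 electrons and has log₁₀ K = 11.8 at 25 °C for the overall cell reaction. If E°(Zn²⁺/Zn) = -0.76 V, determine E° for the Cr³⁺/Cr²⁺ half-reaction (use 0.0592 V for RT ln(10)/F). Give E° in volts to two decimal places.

E°cell = (0.0592/n)·log K = (0.0592/2)(11.8) = +0.349 V.
Since Cr³⁺/Cr²⁺ is the cathode and Zn²⁺/Zn the anode, E°cell = E°(Cr³⁺/Cr²⁺) − E°(Zn²⁺/Zn).
So E°(Cr³⁺/Cr²⁺) = E°cell + E°(Zn²⁺/Zn) = +0.349 + (-0.76) = -0.41 V.

-0.41 V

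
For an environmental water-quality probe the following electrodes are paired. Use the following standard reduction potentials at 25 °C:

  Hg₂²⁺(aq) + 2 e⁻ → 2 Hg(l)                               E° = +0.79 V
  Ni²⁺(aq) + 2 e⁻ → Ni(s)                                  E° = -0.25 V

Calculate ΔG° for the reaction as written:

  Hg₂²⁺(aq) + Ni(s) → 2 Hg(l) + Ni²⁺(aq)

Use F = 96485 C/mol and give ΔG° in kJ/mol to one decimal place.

-200.7 kJ/mol

As written, Hg₂²⁺/Hg is reduced (cathode) and Ni²⁺/Ni is oxidised (anode), so E°cell = (+0.79) − (-0.25) = +1.04 V.
Balancing electrons gives n = 2.
ΔG° = −nFE° = −(2)(96485)(+1.04) = -200,689 J = -200.7 kJ/mol.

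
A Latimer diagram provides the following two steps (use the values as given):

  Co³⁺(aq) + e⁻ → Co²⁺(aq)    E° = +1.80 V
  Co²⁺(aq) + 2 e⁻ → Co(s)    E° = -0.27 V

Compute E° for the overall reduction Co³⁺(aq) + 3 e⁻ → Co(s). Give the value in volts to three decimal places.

+0.420 V

Standard free energies of sequential steps add: ΔG°₃ = ΔG°₁ + ΔG°₂, so n₃E°₃ = n₁E°₁ + n₂E°₂.
E°₃ = (1×+1.80 + 2×-0.27) / 3 = (+1.260) / 3 = +0.420 V.
E° values themselves are not directly additive — weighting by electron count is essential.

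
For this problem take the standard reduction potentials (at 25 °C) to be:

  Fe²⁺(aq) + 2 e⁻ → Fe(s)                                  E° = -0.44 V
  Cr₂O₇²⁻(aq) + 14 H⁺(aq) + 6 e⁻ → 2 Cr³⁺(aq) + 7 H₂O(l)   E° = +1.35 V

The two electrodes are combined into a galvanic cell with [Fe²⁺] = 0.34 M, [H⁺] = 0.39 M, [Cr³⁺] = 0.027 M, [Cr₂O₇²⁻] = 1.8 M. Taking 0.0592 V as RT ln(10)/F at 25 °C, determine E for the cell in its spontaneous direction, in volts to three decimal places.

Cr₂O₇²⁻/Cr³⁺ is the cathode (higher E°), Fe²⁺/Fe the anode: E°cell = +1.35 − (-0.44) = +1.79 V, n = 6.
Overall: Cr₂O₇²⁻(aq) + 14 H⁺(aq) + 3 Fe(s) → 2 Cr³⁺(aq) + 7 H₂O(l) + 3 Fe²⁺(aq)
Q = [Cr³⁺]^2·[Fe²⁺]^3 / ([Cr₂O₇²⁻]·[H⁺]^14); log Q = 0.927.
E = E° − (0.0592/n) log Q = +1.79 − (0.0592/6)(0.927) = +1.781 V.

+1.781 V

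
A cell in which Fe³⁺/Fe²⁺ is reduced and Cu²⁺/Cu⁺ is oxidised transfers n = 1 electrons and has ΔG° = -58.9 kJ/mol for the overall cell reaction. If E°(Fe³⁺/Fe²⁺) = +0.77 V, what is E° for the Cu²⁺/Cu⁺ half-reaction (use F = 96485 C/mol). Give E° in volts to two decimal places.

E°cell = −ΔG°/(nF) = −(-58.9×10³)/((1)(96485)) = +0.610 V.
Since Fe³⁺/Fe²⁺ is the cathode and Cu²⁺/Cu⁺ the anode, E°cell = E°(Fe³⁺/Fe²⁺) − E°(Cu²⁺/Cu⁺).
So E°(Cu²⁺/Cu⁺) = E°(Fe³⁺/Fe²⁺) − E°cell = (+0.77) − (+0.610) = +0.16 V.

+0.16 V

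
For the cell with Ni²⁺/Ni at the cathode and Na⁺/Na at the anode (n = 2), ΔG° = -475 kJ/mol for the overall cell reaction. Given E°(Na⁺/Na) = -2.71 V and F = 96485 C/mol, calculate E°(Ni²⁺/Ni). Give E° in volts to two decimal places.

E°cell = −ΔG°/(nF) = −(-475×10³)/((2)(96485)) = +2.462 V.
Since Ni²⁺/Ni is the cathode and Na⁺/Na the anode, E°cell = E°(Ni²⁺/Ni) − E°(Na⁺/Na).
So E°(Ni²⁺/Ni) = E°cell + E°(Na⁺/Na) = +2.462 + (-2.71) = -0.25 V.

-0.25 V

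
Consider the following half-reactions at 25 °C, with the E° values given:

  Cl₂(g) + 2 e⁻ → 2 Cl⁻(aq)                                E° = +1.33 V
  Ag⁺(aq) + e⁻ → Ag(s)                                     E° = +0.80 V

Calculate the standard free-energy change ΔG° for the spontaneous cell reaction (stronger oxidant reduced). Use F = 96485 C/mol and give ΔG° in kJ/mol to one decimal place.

Cl₂/Cl⁻ (E° = +1.33 V) is the cathode; Ag⁺/Ag (E° = +0.80 V) is the anode, so E°cell = +0.53 V.
Balancing electrons gives n = 2 (lcm of 2 and 1).
ΔG° = −nFE° = −(2)(96485)(+0.53) = -102,274 J = -102.3 kJ/mol.

-102.3 kJ/mol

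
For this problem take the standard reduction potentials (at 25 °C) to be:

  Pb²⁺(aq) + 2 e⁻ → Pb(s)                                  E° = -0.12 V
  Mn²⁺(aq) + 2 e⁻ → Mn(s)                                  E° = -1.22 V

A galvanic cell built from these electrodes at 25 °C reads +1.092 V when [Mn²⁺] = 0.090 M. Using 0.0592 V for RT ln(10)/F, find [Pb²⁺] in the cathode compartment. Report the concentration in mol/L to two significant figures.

0.048 M

Pb²⁺/Pb is the cathode, Mn²⁺/Mn the anode: E°cell = +1.10 V, n = 2.
Overall reaction: Pb²⁺(aq) + Mn(s) → Pb(s) + Mn²⁺(aq); Q = [Mn²⁺]^1/[Pb²⁺]^1.
From E = E° − (0.0592/n) log Q: log Q = (E° − E)·n/0.0592 = (+1.10 − (+1.092))·2/0.0592 = 0.2703.
So 1·log[Pb²⁺] = 1·log(0.09) − log Q = -1.0458 − (0.2703) = -1.3161; [Pb²⁺] = 10^(-1.3161) ≈ 0.048 M.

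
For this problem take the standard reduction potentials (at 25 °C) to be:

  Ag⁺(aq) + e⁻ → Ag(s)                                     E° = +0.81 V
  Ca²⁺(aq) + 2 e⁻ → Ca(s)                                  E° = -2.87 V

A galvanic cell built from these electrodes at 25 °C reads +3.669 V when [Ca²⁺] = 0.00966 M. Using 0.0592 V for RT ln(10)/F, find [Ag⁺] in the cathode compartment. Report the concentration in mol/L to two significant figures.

Ag⁺/Ag is the cathode, Ca²⁺/Ca the anode: E°cell = +3.68 V, n = 2.
Overall reaction: 2 Ag⁺(aq) + Ca(s) → 2 Ag(s) + Ca²⁺(aq); Q = [Ca²⁺]^1/[Ag⁺]^2.
From E = E° − (0.0592/n) log Q: log Q = (E° − E)·n/0.0592 = (+3.68 − (+3.669))·2/0.0592 = 0.3716.
So 2·log[Ag⁺] = 1·log(0.00966) − log Q = -2.0150 − (0.3716) = -2.3866; log[Ag⁺] = -2.3866 / 2 = -1.1933; [Ag⁺] = 10^(-1.1933) ≈ 0.064 M.

0.064 M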